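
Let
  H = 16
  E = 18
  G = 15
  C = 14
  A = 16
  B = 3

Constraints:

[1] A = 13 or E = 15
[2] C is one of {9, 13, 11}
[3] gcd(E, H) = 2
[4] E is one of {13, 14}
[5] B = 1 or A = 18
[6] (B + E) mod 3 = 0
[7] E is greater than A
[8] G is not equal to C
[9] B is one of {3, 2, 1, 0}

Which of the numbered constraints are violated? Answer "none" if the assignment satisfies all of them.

Violated: 1, 2, 4, and 5.

[1] A = 16 ≠ 13 and E = 18 ≠ 15; both disjuncts false  fails
[2] C = 14 is not in {9, 13, 11}  fails
[3] gcd(18, 16) = 2  holds
[4] E = 18 is not in {13, 14}  fails
[5] B = 3 ≠ 1 and A = 16 ≠ 18; both disjuncts false  fails
[6] B + E = 21; 21 mod 3 = 0  holds
[7] E = 18, A = 16; 18 > 16  holds
[8] G = 15, C = 14; distinct  holds
[9] B = 3 is in {3, 2, 1, 0}  holds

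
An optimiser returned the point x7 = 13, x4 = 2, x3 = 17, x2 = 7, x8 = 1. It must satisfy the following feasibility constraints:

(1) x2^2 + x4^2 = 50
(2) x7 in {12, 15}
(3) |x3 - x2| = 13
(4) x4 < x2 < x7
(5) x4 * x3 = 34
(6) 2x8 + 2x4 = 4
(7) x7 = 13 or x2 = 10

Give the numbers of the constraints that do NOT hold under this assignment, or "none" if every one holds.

The assignment fails constraints 1, 2, 3, 6.

(1) x2^2 + x4^2 = 7^2 + 2^2 = 49 + 4 = 53, not 50 — does not hold.
(2) x7 = 13 is not in {12, 15} — does not hold.
(3) |17 - 7| = 10, not 13 — does not hold.
(4) values 2 < 7 < 13 — holds.
(5) x4 * x3 = 2 * 17 = 34 — holds.
(6) 2x8 + 2x4 = 2(1) + 2(2) = 6, not 4 — does not hold.
(7) x7 = 13 = 13 (first disjunct) — holds.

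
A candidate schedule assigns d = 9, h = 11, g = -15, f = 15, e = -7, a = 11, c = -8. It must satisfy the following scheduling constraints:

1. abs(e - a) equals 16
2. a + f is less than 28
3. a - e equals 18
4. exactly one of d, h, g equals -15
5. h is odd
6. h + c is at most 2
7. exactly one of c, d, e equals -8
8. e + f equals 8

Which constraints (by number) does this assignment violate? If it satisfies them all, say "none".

1. abs(-7 - 11) = 18, not 16 — violated.
2. a + f = 11 + 15 = 26; 26 < 28 — satisfied.
3. a - e = 11 - (-7) = 18 — satisfied.
4. d=9, h=11, g=-15; 1 of them equals -15 — satisfied.
5. h = 11 is odd — satisfied.
6. h + c = 11 + (-8) = 3; 3 > 2, bound 2 not met — violated.
7. c=-8, d=9, e=-7; 1 of them equals -8 — satisfied.
8. e + f = -7 + 15 = 8 — satisfied.

No — constraints 1 and 6 are not satisfied.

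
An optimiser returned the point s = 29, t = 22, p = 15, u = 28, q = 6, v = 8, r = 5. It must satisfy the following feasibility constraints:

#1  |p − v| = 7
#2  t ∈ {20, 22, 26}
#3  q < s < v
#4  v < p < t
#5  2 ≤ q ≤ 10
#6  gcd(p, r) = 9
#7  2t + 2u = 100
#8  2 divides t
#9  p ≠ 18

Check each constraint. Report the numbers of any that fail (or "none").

#1 |15 − 8| = 7 — satisfied.
#2 t = 22 is in {20, 22, 26} — satisfied.
#3 values 6, 29, 8; s = 29 is not < v = 8 — violated.
#4 values 8 < 15 < 22 — satisfied.
#5 q = 6 lies in [2, 10] — satisfied.
#6 gcd(15, 5) = 5, not 9 — violated.
#7 2t + 2u = 2(22) + 2(28) = 100 — satisfied.
#8 22 / 2 = 11, so 2 divides 22 — satisfied.
#9 p = 15, and 15 ≠ 18 — satisfied.

No — constraints 3 and 6 are not satisfied.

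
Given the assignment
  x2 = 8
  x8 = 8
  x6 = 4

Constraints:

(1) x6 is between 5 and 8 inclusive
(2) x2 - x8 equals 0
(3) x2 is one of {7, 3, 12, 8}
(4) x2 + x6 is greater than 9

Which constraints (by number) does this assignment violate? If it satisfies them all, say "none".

(1) x6 = 4 is outside [5, 8]  false
(2) x2 - x8 = 8 - 8 = 0  true
(3) x2 = 8 is in {7, 3, 12, 8}  true
(4) x2 + x6 = 8 + 4 = 12; 12 > 9  true

The assignment fails constraint 1.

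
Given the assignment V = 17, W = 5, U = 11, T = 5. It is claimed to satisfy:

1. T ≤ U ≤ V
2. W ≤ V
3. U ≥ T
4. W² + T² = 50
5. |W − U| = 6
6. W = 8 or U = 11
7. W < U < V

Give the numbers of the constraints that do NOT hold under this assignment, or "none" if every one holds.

No violations.

1. values 5 ≤ 11 ≤ 17 — holds.
2. W = 5, V = 17; 5 ≤ 17 — holds.
3. U = 11, T = 5; 11 ≥ 5 — holds.
4. W² + T² = 5² + 5² = 25 + 25 = 50 — holds.
5. |5 − 11| = 6 — holds.
6. W = 5 ≠ 8, but U = 11 = 11 (second disjunct) — holds.
7. values 5 < 11 < 17 — holds.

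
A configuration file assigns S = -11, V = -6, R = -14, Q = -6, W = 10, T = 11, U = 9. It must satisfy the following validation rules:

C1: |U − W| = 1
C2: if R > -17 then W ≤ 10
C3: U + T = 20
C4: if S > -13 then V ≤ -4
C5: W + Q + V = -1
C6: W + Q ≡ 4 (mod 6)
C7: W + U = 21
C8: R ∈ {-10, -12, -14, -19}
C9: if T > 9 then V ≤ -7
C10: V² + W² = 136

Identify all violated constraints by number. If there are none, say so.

C1: |9 − 10| = 1  ✓
C2: R = -14 > -17, so we need W ≤ 10; W = 10 ≤ 10  ✓
C3: U + T = 9 + 11 = 20  ✓
C4: S = -11 > -13, so we need V ≤ -4; V = -6 ≤ -4  ✓
C5: W + Q + V = 10 + (-6) + (-6) = -2, not -1  ✗
C6: W + Q = 4; 4 mod 6 = 4  ✓
C7: W + U = 10 + 9 = 19, not 21  ✗
C8: R = -14 is in {-10, -12, -14, -19}  ✓
C9: T = 11 > 9, so we need V ≤ -7; but V = -6 > -7  ✗
C10: V² + W² = (-6)² + 10² = 36 + 100 = 136  ✓

Constraints 5, 7, 9 do not hold.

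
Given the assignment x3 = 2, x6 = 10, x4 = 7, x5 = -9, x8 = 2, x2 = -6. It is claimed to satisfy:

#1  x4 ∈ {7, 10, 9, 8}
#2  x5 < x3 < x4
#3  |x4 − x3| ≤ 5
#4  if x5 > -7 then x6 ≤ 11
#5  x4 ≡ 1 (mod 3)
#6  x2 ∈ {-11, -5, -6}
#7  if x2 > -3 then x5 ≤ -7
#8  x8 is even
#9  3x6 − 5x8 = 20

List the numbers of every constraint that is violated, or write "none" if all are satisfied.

All constraints are satisfied.

#1 x4 = 7 is in {7, 10, 9, 8} — holds.
#2 values -9 < 2 < 7 — holds.
#3 |7 − 2| = 5; 5 ≤ 5 — holds.
#4 x5 = -9, not > -7; antecedent false, conditional vacuously true — holds.
#5 7 mod 3 = 1 — holds.
#6 x2 = -6 is in {-11, -5, -6} — holds.
#7 x2 = -6, not > -3; antecedent false, conditional vacuously true — holds.
#8 x8 = 2 is even — holds.
#9 3x6 − 5x8 = 3(10) − 5(2) = 20 — holds.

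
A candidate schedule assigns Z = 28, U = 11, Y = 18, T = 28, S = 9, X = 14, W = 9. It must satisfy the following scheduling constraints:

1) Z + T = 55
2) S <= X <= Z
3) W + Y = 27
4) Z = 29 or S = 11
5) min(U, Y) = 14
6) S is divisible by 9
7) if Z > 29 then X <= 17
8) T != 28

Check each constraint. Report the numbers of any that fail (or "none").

No — constraints 1, 4, 5, and 8 are not satisfied.

1) Z + T = 28 + 28 = 56, not 55 — fails.
2) values 9 <= 14 <= 28 — holds.
3) W + Y = 9 + 18 = 27 — holds.
4) Z = 28 ≠ 29 and S = 9 ≠ 11; both disjuncts false — fails.
5) min(11, 18) = 11, not 14 — fails.
6) 9 / 9 = 1, so 9 divides 9 — holds.
7) Z = 28, not > 29; antecedent false, conditional vacuously true — holds.
8) T = 28, but 28 is required to differ — fails.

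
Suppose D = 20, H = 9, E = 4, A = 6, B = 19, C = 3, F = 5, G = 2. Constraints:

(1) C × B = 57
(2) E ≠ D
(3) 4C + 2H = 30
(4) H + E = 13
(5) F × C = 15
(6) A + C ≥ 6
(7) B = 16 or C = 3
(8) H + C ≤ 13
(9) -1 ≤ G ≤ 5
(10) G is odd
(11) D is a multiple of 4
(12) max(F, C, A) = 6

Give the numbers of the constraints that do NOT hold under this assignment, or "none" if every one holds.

Constraint 10 does not hold.

(1) C × B = 3 × 19 = 57  ✓
(2) E = 4, D = 20; distinct  ✓
(3) 4C + 2H = 4(3) + 2(9) = 30  ✓
(4) H + E = 9 + 4 = 13  ✓
(5) F × C = 5 × 3 = 15  ✓
(6) A + C = 6 + 3 = 9; 9 ≥ 6  ✓
(7) B = 19 ≠ 16, but C = 3 = 3 (second disjunct)  ✓
(8) H + C = 9 + 3 = 12; 12 ≤ 13  ✓
(9) G = 2 lies in [-1, 5]  ✓
(10) G = 2 is even  ✗
(11) 20 / 4 = 5, so 4 divides 20  ✓
(12) max(5, 3, 6) = 6  ✓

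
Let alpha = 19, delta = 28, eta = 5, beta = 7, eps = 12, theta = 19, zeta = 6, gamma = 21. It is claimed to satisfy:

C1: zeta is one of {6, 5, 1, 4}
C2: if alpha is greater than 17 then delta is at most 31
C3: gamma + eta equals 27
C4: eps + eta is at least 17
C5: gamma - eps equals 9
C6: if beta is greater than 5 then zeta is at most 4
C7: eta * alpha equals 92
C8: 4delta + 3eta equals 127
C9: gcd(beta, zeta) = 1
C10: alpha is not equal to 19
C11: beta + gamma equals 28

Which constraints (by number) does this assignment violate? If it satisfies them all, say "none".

Constraints 3, 6, 7, 10 are violated.

C1: zeta = 6 is in {6, 5, 1, 4} — OK.
C2: alpha = 19 > 17, so we need delta ≤ 31; delta = 28 ≤ 31 — OK.
C3: gamma + eta = 21 + 5 = 26, not 27 — violated.
C4: eps + eta = 12 + 5 = 17; 17 ≥ 17 — OK.
C5: gamma - eps = 21 - 12 = 9 — OK.
C6: beta = 7 > 5, so we need zeta ≤ 4; but zeta = 6 > 4 — violated.
C7: eta * alpha = 5 * 19 = 95, not 92 — violated.
C8: 4delta + 3eta = 4(28) + 3(5) = 127 — OK.
C9: gcd(7, 6) = 1 — OK.
C10: alpha = 19, but 19 is required to differ — violated.
C11: beta + gamma = 7 + 21 = 28 — OK.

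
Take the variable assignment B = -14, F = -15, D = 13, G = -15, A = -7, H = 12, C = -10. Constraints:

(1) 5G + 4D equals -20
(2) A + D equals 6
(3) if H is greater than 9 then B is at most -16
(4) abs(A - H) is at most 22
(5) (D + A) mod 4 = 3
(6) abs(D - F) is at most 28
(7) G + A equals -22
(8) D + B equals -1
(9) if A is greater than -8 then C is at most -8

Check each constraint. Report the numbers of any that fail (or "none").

Constraints 1, 3, and 5 are violated.

(1) 5G + 4D = 5(-15) + 4(13) = -23, not -20 — does not hold.
(2) A + D = -7 + 13 = 6 — holds.
(3) H = 12 > 9, so we need B ≤ -16; but B = -14 > -16 — does not hold.
(4) abs(-7 - 12) = 19; 19 ≤ 22 — holds.
(5) D + A = 6; 6 mod 4 = 2, not 3 — does not hold.
(6) abs(13 - (-15)) = 28; 28 ≤ 28 — holds.
(7) G + A = -15 + (-7) = -22 — holds.
(8) D + B = 13 + (-14) = -1 — holds.
(9) A = -7 > -8, so we need C ≤ -8; C = -10 ≤ -8 — holds.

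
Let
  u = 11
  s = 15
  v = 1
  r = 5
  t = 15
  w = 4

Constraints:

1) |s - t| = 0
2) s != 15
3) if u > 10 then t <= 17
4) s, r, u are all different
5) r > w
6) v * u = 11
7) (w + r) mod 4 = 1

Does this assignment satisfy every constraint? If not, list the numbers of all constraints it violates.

1) |15 - 15| = 0  ✓
2) s = 15, but 15 is required to differ  ✗
3) u = 11 > 10, so we need t ≤ 17; t = 15 ≤ 17  ✓
4) values 15, 5, 11 are pairwise distinct  ✓
5) r = 5, w = 4; 5 > 4  ✓
6) v * u = 1 * 11 = 11  ✓
7) w + r = 9; 9 mod 4 = 1  ✓

Constraint 2 does not hold.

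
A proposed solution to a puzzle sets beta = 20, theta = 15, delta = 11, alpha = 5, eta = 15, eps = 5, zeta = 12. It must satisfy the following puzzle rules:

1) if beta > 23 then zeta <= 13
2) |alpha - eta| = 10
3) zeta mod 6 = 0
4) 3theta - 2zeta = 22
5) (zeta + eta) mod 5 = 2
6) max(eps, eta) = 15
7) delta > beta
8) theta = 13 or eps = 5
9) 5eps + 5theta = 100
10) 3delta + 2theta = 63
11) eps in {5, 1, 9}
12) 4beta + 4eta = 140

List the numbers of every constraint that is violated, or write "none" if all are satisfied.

1) beta = 20, not > 23; antecedent false, conditional vacuously true — holds.
2) |5 - 15| = 10 — holds.
3) 12 mod 6 = 0 — holds.
4) 3theta - 2zeta = 3(15) - 2(12) = 21, not 22 — fails.
5) zeta + eta = 27; 27 mod 5 = 2 — holds.
6) max(5, 15) = 15 — holds.
7) delta = 11, beta = 20; 11 ≤ 20 (want >) — fails.
8) theta = 15 ≠ 13, but eps = 5 = 5 (second disjunct) — holds.
9) 5eps + 5theta = 5(5) + 5(15) = 100 — holds.
10) 3delta + 2theta = 3(11) + 2(15) = 63 — holds.
11) eps = 5 is in {5, 1, 9} — holds.
12) 4beta + 4eta = 4(20) + 4(15) = 140 — holds.

Constraints 4, 7 do not hold.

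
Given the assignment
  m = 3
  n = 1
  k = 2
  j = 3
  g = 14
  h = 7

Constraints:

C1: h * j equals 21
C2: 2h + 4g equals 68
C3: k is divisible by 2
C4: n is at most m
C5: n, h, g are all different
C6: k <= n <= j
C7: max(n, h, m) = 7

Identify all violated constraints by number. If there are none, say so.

C1: h * j = 7 * 3 = 21 — holds.
C2: 2h + 4g = 2(7) + 4(14) = 70, not 68 — fails.
C3: 2 / 2 = 1, so 2 divides 2 — holds.
C4: n = 1, m = 3; 1 ≤ 3 — holds.
C5: values 1, 7, 14 are pairwise distinct — holds.
C6: values 2, 1, 3; k = 2 is not <= n = 1 — fails.
C7: max(1, 7, 3) = 7 — holds.

No — constraints 2 and 6 are not satisfied.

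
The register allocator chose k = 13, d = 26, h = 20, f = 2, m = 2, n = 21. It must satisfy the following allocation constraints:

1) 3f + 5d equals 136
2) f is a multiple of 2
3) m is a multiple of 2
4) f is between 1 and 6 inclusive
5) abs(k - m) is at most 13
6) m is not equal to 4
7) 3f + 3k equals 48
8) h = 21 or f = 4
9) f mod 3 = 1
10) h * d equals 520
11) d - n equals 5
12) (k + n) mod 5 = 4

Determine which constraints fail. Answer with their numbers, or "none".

Constraints 7, 8, and 9 are violated.

1) 3f + 5d = 3(2) + 5(26) = 136  holds
2) 2 / 2 = 1, so 2 divides 2  holds
3) 2 / 2 = 1, so 2 divides 2  holds
4) f = 2 lies in [1, 6]  holds
5) abs(13 - 2) = 11; 11 ≤ 13  holds
6) m = 2, and 2 ≠ 4  holds
7) 3f + 3k = 3(2) + 3(13) = 45, not 48  fails
8) h = 20 ≠ 21 and f = 2 ≠ 4; both disjuncts false  fails
9) 2 mod 3 = 2, not 1  fails
10) h * d = 20 * 26 = 520  holds
11) d - n = 26 - 21 = 5  holds
12) k + n = 34; 34 mod 5 = 4  holds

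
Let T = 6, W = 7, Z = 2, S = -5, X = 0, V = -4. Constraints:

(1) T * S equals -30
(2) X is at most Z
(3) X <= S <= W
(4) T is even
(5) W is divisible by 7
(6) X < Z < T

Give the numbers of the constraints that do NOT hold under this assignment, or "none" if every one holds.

The assignment fails constraint 3.

(1) T * S = 6 * (-5) = -30  ✓
(2) X = 0, Z = 2; 0 ≤ 2  ✓
(3) values 0, -5, 7; X = 0 is not <= S = -5  ✗
(4) T = 6 is even  ✓
(5) 7 / 7 = 1, so 7 divides 7  ✓
(6) values 0 < 2 < 6  ✓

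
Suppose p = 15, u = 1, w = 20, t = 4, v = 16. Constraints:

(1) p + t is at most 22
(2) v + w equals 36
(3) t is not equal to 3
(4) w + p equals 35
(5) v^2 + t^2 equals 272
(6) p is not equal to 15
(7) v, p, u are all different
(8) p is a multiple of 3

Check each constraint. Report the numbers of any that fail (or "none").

(1) p + t = 15 + 4 = 19; 19 ≤ 22 — OK.
(2) v + w = 16 + 20 = 36 — OK.
(3) t = 4, and 4 ≠ 3 — OK.
(4) w + p = 20 + 15 = 35 — OK.
(5) v^2 + t^2 = 16^2 + 4^2 = 256 + 16 = 272 — OK.
(6) p = 15, but 15 is required to differ — violated.
(7) values 16, 15, 1 are pairwise distinct — OK.
(8) 15 / 3 = 5, so 3 divides 15 — OK.

No — constraint 6 is not satisfied.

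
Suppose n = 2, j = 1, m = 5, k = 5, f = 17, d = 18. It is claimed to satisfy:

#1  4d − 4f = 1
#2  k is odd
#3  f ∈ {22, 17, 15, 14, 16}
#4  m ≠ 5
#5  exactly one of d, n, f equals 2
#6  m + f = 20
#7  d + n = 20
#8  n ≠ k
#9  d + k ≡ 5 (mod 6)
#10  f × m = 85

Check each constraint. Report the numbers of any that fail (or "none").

Constraints 1, 4, and 6 do not hold.

#1 4d − 4f = 4(18) − 4(17) = 4, not 1  ✗
#2 k = 5 is odd  ✓
#3 f = 17 is in {22, 17, 15, 14, 16}  ✓
#4 m = 5, but 5 is required to differ  ✗
#5 d=18, n=2, f=17; 1 of them equals 2  ✓
#6 m + f = 5 + 17 = 22, not 20  ✗
#7 d + n = 18 + 2 = 20  ✓
#8 n = 2, k = 5; distinct  ✓
#9 d + k = 23; 23 mod 6 = 5  ✓
#10 f × m = 17 × 5 = 85  ✓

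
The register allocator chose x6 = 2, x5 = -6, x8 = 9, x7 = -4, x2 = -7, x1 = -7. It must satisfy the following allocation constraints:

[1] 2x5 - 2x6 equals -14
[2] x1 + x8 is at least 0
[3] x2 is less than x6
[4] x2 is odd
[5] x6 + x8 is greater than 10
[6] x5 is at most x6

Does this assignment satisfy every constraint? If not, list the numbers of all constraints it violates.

[1] 2x5 - 2x6 = 2(-6) - 2(2) = -16, not -14 — does not hold.
[2] x1 + x8 = -7 + 9 = 2; 2 ≥ 0 — holds.
[3] x2 = -7, x6 = 2; -7 < 2 — holds.
[4] x2 = -7 is odd — holds.
[5] x6 + x8 = 2 + 9 = 11; 11 > 10 — holds.
[6] x5 = -6, x6 = 2; -6 ≤ 2 — holds.

Violated: 1.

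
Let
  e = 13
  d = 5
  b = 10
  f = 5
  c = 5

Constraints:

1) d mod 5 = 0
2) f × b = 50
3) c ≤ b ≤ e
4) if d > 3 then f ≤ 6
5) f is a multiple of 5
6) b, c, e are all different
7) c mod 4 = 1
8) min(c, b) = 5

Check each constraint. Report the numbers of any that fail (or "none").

No violations.

1) 5 mod 5 = 0 — OK.
2) f × b = 5 × 10 = 50 — OK.
3) values 5 ≤ 10 ≤ 13 — OK.
4) d = 5 > 3, so we need f ≤ 6; f = 5 ≤ 6 — OK.
5) 5 / 5 = 1, so 5 divides 5 — OK.
6) values 10, 5, 13 are pairwise distinct — OK.
7) 5 mod 4 = 1 — OK.
8) min(5, 10) = 5 — OK.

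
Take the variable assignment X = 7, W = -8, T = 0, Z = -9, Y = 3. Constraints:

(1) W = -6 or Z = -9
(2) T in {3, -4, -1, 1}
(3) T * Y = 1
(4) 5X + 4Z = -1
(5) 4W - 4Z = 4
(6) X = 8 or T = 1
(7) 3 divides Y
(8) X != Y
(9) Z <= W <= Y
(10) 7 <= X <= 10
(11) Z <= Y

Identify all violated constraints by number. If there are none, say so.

(1) W = -8 ≠ -6, but Z = -9 = -9 (second disjunct) — holds.
(2) T = 0 is not in {3, -4, -1, 1} — fails.
(3) T * Y = 0 * 3 = 0, not 1 — fails.
(4) 5X + 4Z = 5(7) + 4(-9) = -1 — holds.
(5) 4W - 4Z = 4(-8) - 4(-9) = 4 — holds.
(6) X = 7 ≠ 8 and T = 0 ≠ 1; both disjuncts false — fails.
(7) 3 / 3 = 1, so 3 divides 3 — holds.
(8) X = 7, Y = 3; distinct — holds.
(9) values -9 <= -8 <= 3 — holds.
(10) X = 7 lies in [7, 10] — holds.
(11) Z = -9, Y = 3; -9 ≤ 3 — holds.

Violated: 2, 3, and 6.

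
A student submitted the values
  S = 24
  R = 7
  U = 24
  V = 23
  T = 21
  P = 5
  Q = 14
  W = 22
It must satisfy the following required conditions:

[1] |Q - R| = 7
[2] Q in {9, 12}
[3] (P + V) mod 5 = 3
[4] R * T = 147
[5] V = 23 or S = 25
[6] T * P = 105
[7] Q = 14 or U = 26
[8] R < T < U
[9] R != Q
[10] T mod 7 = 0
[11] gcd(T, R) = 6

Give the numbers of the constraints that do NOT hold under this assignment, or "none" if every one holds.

Violated: 2, 11.

[1] |14 - 7| = 7  true
[2] Q = 14 is not in {9, 12}  false
[3] P + V = 28; 28 mod 5 = 3  true
[4] R * T = 7 * 21 = 147  true
[5] V = 23 = 23 (first disjunct)  true
[6] T * P = 21 * 5 = 105  true
[7] Q = 14 = 14 (first disjunct)  true
[8] values 7 < 21 < 24  true
[9] R = 7, Q = 14; distinct  true
[10] 21 mod 7 = 0  true
[11] gcd(21, 7) = 7, not 6  false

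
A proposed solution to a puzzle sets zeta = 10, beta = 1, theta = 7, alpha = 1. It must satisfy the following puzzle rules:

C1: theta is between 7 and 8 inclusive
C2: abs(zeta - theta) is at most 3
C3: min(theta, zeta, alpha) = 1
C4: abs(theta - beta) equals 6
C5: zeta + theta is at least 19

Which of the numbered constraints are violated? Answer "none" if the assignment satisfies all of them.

C1: theta = 7 lies in [7, 8] — holds.
C2: abs(10 - 7) = 3; 3 ≤ 3 — holds.
C3: min(7, 10, 1) = 1 — holds.
C4: abs(7 - 1) = 6 — holds.
C5: zeta + theta = 10 + 7 = 17; 17 < 19, bound 19 not met — fails.

The assignment fails constraint 5.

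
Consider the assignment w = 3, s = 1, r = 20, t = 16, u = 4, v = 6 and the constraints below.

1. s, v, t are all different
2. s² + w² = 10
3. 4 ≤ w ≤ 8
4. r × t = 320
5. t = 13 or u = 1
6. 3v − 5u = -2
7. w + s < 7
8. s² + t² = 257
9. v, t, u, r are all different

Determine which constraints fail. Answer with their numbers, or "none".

1. values 1, 6, 16 are pairwise distinct  OK
2. s² + w² = 1² + 3² = 1 + 9 = 10  OK
3. w = 3 is outside [4, 8]  FAIL
4. r × t = 20 × 16 = 320  OK
5. t = 16 ≠ 13 and u = 4 ≠ 1; both disjuncts false  FAIL
6. 3v − 5u = 3(6) − 5(4) = -2  OK
7. w + s = 3 + 1 = 4; 4 < 7  OK
8. s² + t² = 1² + 16² = 1 + 256 = 257  OK
9. values 6, 16, 4, 20 are pairwise distinct  OK

The assignment fails constraints 3 and 5.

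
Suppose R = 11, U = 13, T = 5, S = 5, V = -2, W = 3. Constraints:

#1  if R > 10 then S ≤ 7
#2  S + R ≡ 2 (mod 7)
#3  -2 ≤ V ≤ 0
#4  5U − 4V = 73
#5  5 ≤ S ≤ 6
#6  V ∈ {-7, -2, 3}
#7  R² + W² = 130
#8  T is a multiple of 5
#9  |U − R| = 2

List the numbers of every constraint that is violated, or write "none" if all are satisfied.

#1 R = 11 > 10, so we need S ≤ 7; S = 5 ≤ 7 — holds.
#2 S + R = 16; 16 mod 7 = 2 — holds.
#3 V = -2 lies in [-2, 0] — holds.
#4 5U − 4V = 5(13) − 4(-2) = 73 — holds.
#5 S = 5 lies in [5, 6] — holds.
#6 V = -2 is in {-7, -2, 3} — holds.
#7 R² + W² = 11² + 3² = 121 + 9 = 130 — holds.
#8 5 / 5 = 1, so 5 divides 5 — holds.
#9 |13 − 11| = 2 — holds.

No violations.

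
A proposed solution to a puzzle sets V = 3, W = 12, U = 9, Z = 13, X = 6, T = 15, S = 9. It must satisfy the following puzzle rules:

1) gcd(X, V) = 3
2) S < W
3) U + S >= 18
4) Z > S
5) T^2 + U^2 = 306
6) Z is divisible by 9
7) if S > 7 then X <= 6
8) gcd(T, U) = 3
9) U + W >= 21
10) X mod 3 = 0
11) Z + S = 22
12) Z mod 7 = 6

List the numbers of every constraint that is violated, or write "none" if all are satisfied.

1) gcd(6, 3) = 3 — holds.
2) S = 9, W = 12; 9 < 12 — holds.
3) U + S = 9 + 9 = 18; 18 ≥ 18 — holds.
4) Z = 13, S = 9; 13 > 9 — holds.
5) T^2 + U^2 = 15^2 + 9^2 = 225 + 81 = 306 — holds.
6) 13 = 9*1 + 4, so 9 does not divide 13 — does not hold.
7) S = 9 > 7, so we need X ≤ 6; X = 6 ≤ 6 — holds.
8) gcd(15, 9) = 3 — holds.
9) U + W = 9 + 12 = 21; 21 ≥ 21 — holds.
10) 6 mod 3 = 0 — holds.
11) Z + S = 13 + 9 = 22 — holds.
12) 13 mod 7 = 6 — holds.

Violated: 6.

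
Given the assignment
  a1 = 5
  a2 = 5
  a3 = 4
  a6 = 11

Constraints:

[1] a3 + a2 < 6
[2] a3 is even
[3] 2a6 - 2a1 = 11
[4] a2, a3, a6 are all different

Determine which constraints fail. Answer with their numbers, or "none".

[1] a3 + a2 = 4 + 5 = 9; 9 ≥ 6, bound 6 not met — violated.
[2] a3 = 4 is even — OK.
[3] 2a6 - 2a1 = 2(11) - 2(5) = 12, not 11 — violated.
[4] values 5, 4, 11 are pairwise distinct — OK.

Violated: 1 and 3.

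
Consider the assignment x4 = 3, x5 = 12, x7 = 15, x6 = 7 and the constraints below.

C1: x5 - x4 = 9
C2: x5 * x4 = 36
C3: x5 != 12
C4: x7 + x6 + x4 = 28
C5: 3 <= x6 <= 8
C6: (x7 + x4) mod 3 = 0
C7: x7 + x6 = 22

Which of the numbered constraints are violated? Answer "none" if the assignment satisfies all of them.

C1: x5 - x4 = 12 - 3 = 9 — OK.
C2: x5 * x4 = 12 * 3 = 36 — OK.
C3: x5 = 12, but 12 is required to differ — violated.
C4: x7 + x6 + x4 = 15 + 7 + 3 = 25, not 28 — violated.
C5: x6 = 7 lies in [3, 8] — OK.
C6: x7 + x4 = 18; 18 mod 3 = 0 — OK.
C7: x7 + x6 = 15 + 7 = 22 — OK.

No — constraints 3 and 4 are not satisfied.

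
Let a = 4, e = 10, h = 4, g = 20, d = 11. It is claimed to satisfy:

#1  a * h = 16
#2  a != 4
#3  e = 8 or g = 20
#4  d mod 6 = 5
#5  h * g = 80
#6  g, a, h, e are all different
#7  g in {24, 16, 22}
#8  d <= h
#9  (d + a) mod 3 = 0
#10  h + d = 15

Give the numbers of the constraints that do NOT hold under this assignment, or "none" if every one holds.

#1 a * h = 4 * 4 = 16 — OK.
#2 a = 4, but 4 is required to differ — violated.
#3 e = 10 ≠ 8, but g = 20 = 20 (second disjunct) — OK.
#4 11 mod 6 = 5 — OK.
#5 h * g = 4 * 20 = 80 — OK.
#6 a = h = 4, not all different — violated.
#7 g = 20 is not in {24, 16, 22} — violated.
#8 d = 11, h = 4; 11 > 4 (want ≤) — violated.
#9 d + a = 15; 15 mod 3 = 0 — OK.
#10 h + d = 4 + 11 = 15 — OK.

Constraints 2, 6, 7, and 8 are violated.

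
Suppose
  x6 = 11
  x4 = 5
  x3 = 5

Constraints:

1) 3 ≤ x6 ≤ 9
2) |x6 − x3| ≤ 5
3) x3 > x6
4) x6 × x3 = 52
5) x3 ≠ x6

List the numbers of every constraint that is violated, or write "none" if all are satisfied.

1) x6 = 11 is outside [3, 9] — violated.
2) |11 − 5| = 6; 6 > 5, exceeds bound 5 — violated.
3) x3 = 5, x6 = 11; 5 ≤ 11 (want >) — violated.
4) x6 × x3 = 11 × 5 = 55, not 52 — violated.
5) x3 = 5, x6 = 11; distinct — OK.

Violated: 1, 2, 3, and 4.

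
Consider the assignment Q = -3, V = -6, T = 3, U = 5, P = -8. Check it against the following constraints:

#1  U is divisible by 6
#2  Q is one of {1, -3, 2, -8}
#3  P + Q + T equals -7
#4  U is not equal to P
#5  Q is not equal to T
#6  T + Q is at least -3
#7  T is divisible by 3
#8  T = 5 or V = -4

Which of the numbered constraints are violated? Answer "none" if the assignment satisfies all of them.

Constraints 1, 3, 8 are violated.

#1 5 = 6*0 + 5, so 6 does not divide 5  ✗
#2 Q = -3 is in {1, -3, 2, -8}  ✓
#3 P + Q + T = -8 + (-3) + 3 = -8, not -7  ✗
#4 U = 5, P = -8; distinct  ✓
#5 Q = -3, T = 3; distinct  ✓
#6 T + Q = 3 + (-3) = 0; 0 ≥ -3  ✓
#7 3 / 3 = 1, so 3 divides 3  ✓
#8 T = 3 ≠ 5 and V = -6 ≠ -4; both disjuncts false  ✗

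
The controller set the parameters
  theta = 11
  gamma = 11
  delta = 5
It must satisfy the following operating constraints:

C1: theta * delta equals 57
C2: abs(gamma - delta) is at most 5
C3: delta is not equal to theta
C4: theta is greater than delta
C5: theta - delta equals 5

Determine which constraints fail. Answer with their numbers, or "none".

C1: theta * delta = 11 * 5 = 55, not 57  ✗
C2: abs(11 - 5) = 6; 6 > 5, exceeds bound 5  ✗
C3: delta = 5, theta = 11; distinct  ✓
C4: theta = 11, delta = 5; 11 > 5  ✓
C5: theta - delta = 11 - 5 = 6, not 5  ✗

Constraints 1, 2, and 5 are violated.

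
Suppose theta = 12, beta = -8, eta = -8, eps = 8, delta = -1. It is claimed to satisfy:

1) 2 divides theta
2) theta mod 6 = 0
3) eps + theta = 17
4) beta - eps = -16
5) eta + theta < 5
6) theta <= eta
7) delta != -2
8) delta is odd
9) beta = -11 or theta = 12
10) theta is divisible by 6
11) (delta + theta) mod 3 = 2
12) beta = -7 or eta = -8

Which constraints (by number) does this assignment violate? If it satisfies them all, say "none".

1) 12 / 2 = 6, so 2 divides 12  true
2) 12 mod 6 = 0  true
3) eps + theta = 8 + 12 = 20, not 17  false
4) beta - eps = -8 - 8 = -16  true
5) eta + theta = -8 + 12 = 4; 4 < 5  true
6) theta = 12, eta = -8; 12 > -8 (want ≤)  false
7) delta = -1, and -1 ≠ -2  true
8) delta = -1 is odd  true
9) beta = -8 ≠ -11, but theta = 12 = 12 (second disjunct)  true
10) 12 / 6 = 2, so 6 divides 12  true
11) delta + theta = 11; 11 mod 3 = 2  true
12) beta = -8 ≠ -7, but eta = -8 = -8 (second disjunct)  true

Constraints 3, 6 do not hold.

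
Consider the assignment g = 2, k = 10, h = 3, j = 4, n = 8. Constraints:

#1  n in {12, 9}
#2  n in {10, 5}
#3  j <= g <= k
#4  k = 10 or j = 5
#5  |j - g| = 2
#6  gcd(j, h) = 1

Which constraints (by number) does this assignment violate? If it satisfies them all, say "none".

#1 n = 8 is not in {12, 9} — violated.
#2 n = 8 is not in {10, 5} — violated.
#3 values 4, 2, 10; j = 4 is not <= g = 2 — violated.
#4 k = 10 = 10 (first disjunct) — satisfied.
#5 |4 - 2| = 2 — satisfied.
#6 gcd(4, 3) = 1 — satisfied.

The assignment fails constraints 1, 2, and 3.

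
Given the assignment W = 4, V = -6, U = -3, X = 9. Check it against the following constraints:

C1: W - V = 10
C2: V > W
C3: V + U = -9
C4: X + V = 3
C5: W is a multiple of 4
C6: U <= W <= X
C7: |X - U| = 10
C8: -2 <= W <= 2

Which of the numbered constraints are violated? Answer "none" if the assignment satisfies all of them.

Constraints 2, 7, and 8 do not hold.

C1: W - V = 4 - (-6) = 10  OK
C2: V = -6, W = 4; -6 ≤ 4 (want >)  FAIL
C3: V + U = -6 + (-3) = -9  OK
C4: X + V = 9 + (-6) = 3  OK
C5: 4 / 4 = 1, so 4 divides 4  OK
C6: values -3 <= 4 <= 9  OK
C7: |9 - (-3)| = 12, not 10  FAIL
C8: W = 4 is outside [-2, 2]  FAIL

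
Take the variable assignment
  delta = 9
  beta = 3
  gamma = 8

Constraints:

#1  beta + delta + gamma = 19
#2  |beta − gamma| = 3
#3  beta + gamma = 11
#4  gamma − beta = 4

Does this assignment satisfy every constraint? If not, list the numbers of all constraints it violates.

#1 beta + delta + gamma = 3 + 9 + 8 = 20, not 19  fails
#2 |3 − 8| = 5, not 3  fails
#3 beta + gamma = 3 + 8 = 11  holds
#4 gamma − beta = 8 − 3 = 5, not 4  fails

Constraints 1, 2, and 4 are violated.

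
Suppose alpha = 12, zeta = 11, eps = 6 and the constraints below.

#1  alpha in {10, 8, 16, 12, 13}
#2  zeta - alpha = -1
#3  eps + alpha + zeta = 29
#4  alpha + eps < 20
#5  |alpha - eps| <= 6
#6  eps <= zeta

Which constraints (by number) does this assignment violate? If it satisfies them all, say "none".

#1 alpha = 12 is in {10, 8, 16, 12, 13} — satisfied.
#2 zeta - alpha = 11 - 12 = -1 — satisfied.
#3 eps + alpha + zeta = 6 + 12 + 11 = 29 — satisfied.
#4 alpha + eps = 12 + 6 = 18; 18 < 20 — satisfied.
#5 |12 - 6| = 6; 6 ≤ 6 — satisfied.
#6 eps = 6, zeta = 11; 6 ≤ 11 — satisfied.

Yes — all constraints hold.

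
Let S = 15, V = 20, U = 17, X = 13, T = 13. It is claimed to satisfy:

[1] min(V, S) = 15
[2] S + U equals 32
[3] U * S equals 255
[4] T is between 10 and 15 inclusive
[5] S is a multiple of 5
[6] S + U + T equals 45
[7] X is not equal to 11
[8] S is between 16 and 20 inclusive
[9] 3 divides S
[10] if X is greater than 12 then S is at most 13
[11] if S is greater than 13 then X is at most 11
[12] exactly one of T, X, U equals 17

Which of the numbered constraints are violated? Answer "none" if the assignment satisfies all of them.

[1] min(20, 15) = 15  true
[2] S + U = 15 + 17 = 32  true
[3] U * S = 17 * 15 = 255  true
[4] T = 13 lies in [10, 15]  true
[5] 15 / 5 = 3, so 5 divides 15  true
[6] S + U + T = 15 + 17 + 13 = 45  true
[7] X = 13, and 13 ≠ 11  true
[8] S = 15 is outside [16, 20]  false
[9] 15 / 3 = 5, so 3 divides 15  true
[10] X = 13 > 12, so we need S ≤ 13; but S = 15 > 13  false
[11] S = 15 > 13, so we need X ≤ 11; but X = 13 > 11  false
[12] T=13, X=13, U=17; 1 of them equals 17  true

The assignment fails constraints 8, 10, and 11.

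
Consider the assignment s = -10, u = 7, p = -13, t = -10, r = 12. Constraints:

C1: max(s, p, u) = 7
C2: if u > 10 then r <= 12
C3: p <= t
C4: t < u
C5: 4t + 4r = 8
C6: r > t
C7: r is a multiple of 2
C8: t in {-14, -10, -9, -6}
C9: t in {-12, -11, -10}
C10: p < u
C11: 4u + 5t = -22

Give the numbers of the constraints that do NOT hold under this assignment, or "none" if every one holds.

C1: max(-10, -13, 7) = 7  ✔
C2: u = 7, not > 10; antecedent false, conditional vacuously true  ✔
C3: p = -13, t = -10; -13 ≤ -10  ✔
C4: t = -10, u = 7; -10 < 7  ✔
C5: 4t + 4r = 4(-10) + 4(12) = 8  ✔
C6: r = 12, t = -10; 12 > -10  ✔
C7: 12 / 2 = 6, so 2 divides 12  ✔
C8: t = -10 is in {-14, -10, -9, -6}  ✔
C9: t = -10 is in {-12, -11, -10}  ✔
C10: p = -13, u = 7; -13 < 7  ✔
C11: 4u + 5t = 4(7) + 5(-10) = -22  ✔

Yes — all constraints hold.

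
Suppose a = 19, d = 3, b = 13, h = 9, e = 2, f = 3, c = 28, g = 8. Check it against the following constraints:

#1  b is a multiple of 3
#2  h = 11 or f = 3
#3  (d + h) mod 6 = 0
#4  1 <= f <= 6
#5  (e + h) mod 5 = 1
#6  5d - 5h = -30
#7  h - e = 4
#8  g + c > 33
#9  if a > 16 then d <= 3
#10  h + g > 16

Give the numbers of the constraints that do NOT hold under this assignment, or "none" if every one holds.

#1 13 = 3*4 + 1, so 3 does not divide 13 — does not hold.
#2 h = 9 ≠ 11, but f = 3 = 3 (second disjunct) — holds.
#3 d + h = 12; 12 mod 6 = 0 — holds.
#4 f = 3 lies in [1, 6] — holds.
#5 e + h = 11; 11 mod 5 = 1 — holds.
#6 5d - 5h = 5(3) - 5(9) = -30 — holds.
#7 h - e = 9 - 2 = 7, not 4 — does not hold.
#8 g + c = 8 + 28 = 36; 36 > 33 — holds.
#9 a = 19 > 16, so we need d ≤ 3; d = 3 ≤ 3 — holds.
#10 h + g = 9 + 8 = 17; 17 > 16 — holds.

Constraints 1 and 7 do not hold.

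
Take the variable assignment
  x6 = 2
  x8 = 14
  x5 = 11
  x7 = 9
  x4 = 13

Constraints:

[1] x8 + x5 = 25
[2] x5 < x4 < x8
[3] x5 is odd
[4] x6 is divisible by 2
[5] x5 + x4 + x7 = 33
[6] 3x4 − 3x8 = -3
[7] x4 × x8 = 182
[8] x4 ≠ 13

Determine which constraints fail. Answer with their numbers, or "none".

[1] x8 + x5 = 14 + 11 = 25  ✔
[2] values 11 < 13 < 14  ✔
[3] x5 = 11 is odd  ✔
[4] 2 / 2 = 1, so 2 divides 2  ✔
[5] x5 + x4 + x7 = 11 + 13 + 9 = 33  ✔
[6] 3x4 − 3x8 = 3(13) − 3(14) = -3  ✔
[7] x4 × x8 = 13 × 14 = 182  ✔
[8] x4 = 13, but 13 is required to differ  ✘

Constraint 8 is violated.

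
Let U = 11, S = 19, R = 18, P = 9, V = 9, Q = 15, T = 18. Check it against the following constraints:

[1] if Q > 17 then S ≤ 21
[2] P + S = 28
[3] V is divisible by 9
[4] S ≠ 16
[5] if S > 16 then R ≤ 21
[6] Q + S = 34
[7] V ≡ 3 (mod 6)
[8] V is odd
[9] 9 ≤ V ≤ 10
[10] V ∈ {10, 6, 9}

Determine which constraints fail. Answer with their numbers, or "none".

[1] Q = 15, not > 17; antecedent false, conditional vacuously true  yes
[2] P + S = 9 + 19 = 28  yes
[3] 9 / 9 = 1, so 9 divides 9  yes
[4] S = 19, and 19 ≠ 16  yes
[5] S = 19 > 16, so we need R ≤ 21; R = 18 ≤ 21  yes
[6] Q + S = 15 + 19 = 34  yes
[7] 9 mod 6 = 3  yes
[8] V = 9 is odd  yes
[9] V = 9 lies in [9, 10]  yes
[10] V = 9 is in {10, 6, 9}  yes

The assignment satisfies every constraint.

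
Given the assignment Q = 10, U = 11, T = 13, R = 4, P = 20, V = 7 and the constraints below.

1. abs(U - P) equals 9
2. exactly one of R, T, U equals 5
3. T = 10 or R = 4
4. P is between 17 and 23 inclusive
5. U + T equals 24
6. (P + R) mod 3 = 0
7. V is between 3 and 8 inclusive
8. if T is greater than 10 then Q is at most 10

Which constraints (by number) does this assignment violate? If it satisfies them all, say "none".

Violated: 2.

1. abs(11 - 20) = 9 — holds.
2. R=4, T=13, U=11; 0 of them equal 5, not exactly one — fails.
3. T = 13 ≠ 10, but R = 4 = 4 (second disjunct) — holds.
4. P = 20 lies in [17, 23] — holds.
5. U + T = 11 + 13 = 24 — holds.
6. P + R = 24; 24 mod 3 = 0 — holds.
7. V = 7 lies in [3, 8] — holds.
8. T = 13 > 10, so we need Q ≤ 10; Q = 10 ≤ 10 — holds.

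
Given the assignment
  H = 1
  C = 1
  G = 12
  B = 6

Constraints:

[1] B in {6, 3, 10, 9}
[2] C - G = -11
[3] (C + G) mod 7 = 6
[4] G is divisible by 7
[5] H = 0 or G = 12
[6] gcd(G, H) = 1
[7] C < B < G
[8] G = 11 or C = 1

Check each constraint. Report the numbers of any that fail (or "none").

Constraint 4 is violated.

[1] B = 6 is in {6, 3, 10, 9}  ✔
[2] C - G = 1 - 12 = -11  ✔
[3] C + G = 13; 13 mod 7 = 6  ✔
[4] 12 = 7*1 + 5, so 7 does not divide 12  ✘
[5] H = 1 ≠ 0, but G = 12 = 12 (second disjunct)  ✔
[6] gcd(12, 1) = 1  ✔
[7] values 1 < 6 < 12  ✔
[8] G = 12 ≠ 11, but C = 1 = 1 (second disjunct)  ✔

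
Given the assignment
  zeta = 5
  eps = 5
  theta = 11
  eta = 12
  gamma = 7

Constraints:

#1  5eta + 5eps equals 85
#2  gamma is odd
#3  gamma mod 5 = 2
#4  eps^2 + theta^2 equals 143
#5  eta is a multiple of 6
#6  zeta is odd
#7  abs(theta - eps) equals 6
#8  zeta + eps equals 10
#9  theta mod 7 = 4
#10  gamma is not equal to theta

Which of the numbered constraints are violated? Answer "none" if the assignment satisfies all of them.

No — constraint 4 is not satisfied.

#1 5eta + 5eps = 5(12) + 5(5) = 85 — holds.
#2 gamma = 7 is odd — holds.
#3 7 mod 5 = 2 — holds.
#4 eps^2 + theta^2 = 5^2 + 11^2 = 25 + 121 = 146, not 143 — does not hold.
#5 12 / 6 = 2, so 6 divides 12 — holds.
#6 zeta = 5 is odd — holds.
#7 abs(11 - 5) = 6 — holds.
#8 zeta + eps = 5 + 5 = 10 — holds.
#9 11 mod 7 = 4 — holds.
#10 gamma = 7, theta = 11; distinct — holds.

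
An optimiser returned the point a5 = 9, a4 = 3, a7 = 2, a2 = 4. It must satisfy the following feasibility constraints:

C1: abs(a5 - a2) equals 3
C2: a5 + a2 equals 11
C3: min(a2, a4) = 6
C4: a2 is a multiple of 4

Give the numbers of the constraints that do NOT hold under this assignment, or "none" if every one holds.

C1: abs(9 - 4) = 5, not 3  false
C2: a5 + a2 = 9 + 4 = 13, not 11  false
C3: min(4, 3) = 3, not 6  false
C4: 4 / 4 = 1, so 4 divides 4  true

The assignment fails constraints 1, 2, and 3.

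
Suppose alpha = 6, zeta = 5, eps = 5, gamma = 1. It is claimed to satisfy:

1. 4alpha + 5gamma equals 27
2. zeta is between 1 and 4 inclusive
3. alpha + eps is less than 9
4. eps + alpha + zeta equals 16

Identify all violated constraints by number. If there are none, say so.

1. 4alpha + 5gamma = 4(6) + 5(1) = 29, not 27  ✘
2. zeta = 5 is outside [1, 4]  ✘
3. alpha + eps = 6 + 5 = 11; 11 ≥ 9, bound 9 not met  ✘
4. eps + alpha + zeta = 5 + 6 + 5 = 16  ✔

Violated: 1, 2, 3.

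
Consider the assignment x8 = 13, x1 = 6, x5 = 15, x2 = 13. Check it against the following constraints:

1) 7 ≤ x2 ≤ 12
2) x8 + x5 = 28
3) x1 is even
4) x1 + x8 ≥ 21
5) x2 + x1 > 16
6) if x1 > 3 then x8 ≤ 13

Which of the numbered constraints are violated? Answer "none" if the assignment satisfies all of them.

No — constraints 1 and 4 are not satisfied.

1) x2 = 13 is outside [7, 12]  ✗
2) x8 + x5 = 13 + 15 = 28  ✓
3) x1 = 6 is even  ✓
4) x1 + x8 = 6 + 13 = 19; 19 < 21, bound 21 not met  ✗
5) x2 + x1 = 13 + 6 = 19; 19 > 16  ✓
6) x1 = 6 > 3, so we need x8 ≤ 13; x8 = 13 ≤ 13  ✓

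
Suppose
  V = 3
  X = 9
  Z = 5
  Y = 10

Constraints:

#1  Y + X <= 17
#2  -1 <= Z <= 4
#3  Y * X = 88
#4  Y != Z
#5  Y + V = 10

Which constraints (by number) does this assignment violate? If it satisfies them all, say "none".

Violated: 1, 2, 3, 5.

#1 Y + X = 10 + 9 = 19; 19 > 17, bound 17 not met  no
#2 Z = 5 is outside [-1, 4]  no
#3 Y * X = 10 * 9 = 90, not 88  no
#4 Y = 10, Z = 5; distinct  yes
#5 Y + V = 10 + 3 = 13, not 10  no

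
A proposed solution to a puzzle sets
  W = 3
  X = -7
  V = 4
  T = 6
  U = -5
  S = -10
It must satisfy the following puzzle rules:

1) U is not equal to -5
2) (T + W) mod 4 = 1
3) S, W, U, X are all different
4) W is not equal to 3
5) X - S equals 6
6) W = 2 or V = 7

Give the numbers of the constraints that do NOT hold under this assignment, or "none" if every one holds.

1) U = -5, but -5 is required to differ — violated.
2) T + W = 9; 9 mod 4 = 1 — satisfied.
3) values -10, 3, -5, -7 are pairwise distinct — satisfied.
4) W = 3, but 3 is required to differ — violated.
5) X - S = -7 - (-10) = 3, not 6 — violated.
6) W = 3 ≠ 2 and V = 4 ≠ 7; both disjuncts false — violated.

Constraints 1, 4, 5, 6 do not hold.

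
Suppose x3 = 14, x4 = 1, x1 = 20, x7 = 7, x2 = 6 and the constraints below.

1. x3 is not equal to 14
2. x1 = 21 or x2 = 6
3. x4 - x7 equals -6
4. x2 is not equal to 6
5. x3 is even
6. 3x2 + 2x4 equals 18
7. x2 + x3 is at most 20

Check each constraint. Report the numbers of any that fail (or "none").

1. x3 = 14, but 14 is required to differ  false
2. x1 = 20 ≠ 21, but x2 = 6 = 6 (second disjunct)  true
3. x4 - x7 = 1 - 7 = -6  true
4. x2 = 6, but 6 is required to differ  false
5. x3 = 14 is even  true
6. 3x2 + 2x4 = 3(6) + 2(1) = 20, not 18  false
7. x2 + x3 = 6 + 14 = 20; 20 ≤ 20  true

Constraints 1, 4, 6 are violated.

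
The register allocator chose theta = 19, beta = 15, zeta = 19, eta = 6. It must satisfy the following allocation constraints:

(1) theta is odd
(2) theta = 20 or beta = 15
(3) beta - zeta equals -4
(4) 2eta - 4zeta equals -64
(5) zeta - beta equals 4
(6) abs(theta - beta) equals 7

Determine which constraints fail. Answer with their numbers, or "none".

Constraint 6 is violated.

(1) theta = 19 is odd — holds.
(2) theta = 19 ≠ 20, but beta = 15 = 15 (second disjunct) — holds.
(3) beta - zeta = 15 - 19 = -4 — holds.
(4) 2eta - 4zeta = 2(6) - 4(19) = -64 — holds.
(5) zeta - beta = 19 - 15 = 4 — holds.
(6) abs(19 - 15) = 4, not 7 — does not hold.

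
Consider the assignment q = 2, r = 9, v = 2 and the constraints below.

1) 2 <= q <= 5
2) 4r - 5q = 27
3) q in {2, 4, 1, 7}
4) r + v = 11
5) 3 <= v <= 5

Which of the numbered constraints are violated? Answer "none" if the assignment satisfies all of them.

1) q = 2 lies in [2, 5]  OK
2) 4r - 5q = 4(9) - 5(2) = 26, not 27  FAIL
3) q = 2 is in {2, 4, 1, 7}  OK
4) r + v = 9 + 2 = 11  OK
5) v = 2 is outside [3, 5]  FAIL

Constraints 2, 5 do not hold.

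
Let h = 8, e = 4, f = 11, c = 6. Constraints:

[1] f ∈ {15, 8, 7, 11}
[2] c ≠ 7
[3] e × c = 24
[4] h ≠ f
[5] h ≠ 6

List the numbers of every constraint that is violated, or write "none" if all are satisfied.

[1] f = 11 is in {15, 8, 7, 11} — OK.
[2] c = 6, and 6 ≠ 7 — OK.
[3] e × c = 4 × 6 = 24 — OK.
[4] h = 8, f = 11; distinct — OK.
[5] h = 8, and 8 ≠ 6 — OK.

None — every constraint holds.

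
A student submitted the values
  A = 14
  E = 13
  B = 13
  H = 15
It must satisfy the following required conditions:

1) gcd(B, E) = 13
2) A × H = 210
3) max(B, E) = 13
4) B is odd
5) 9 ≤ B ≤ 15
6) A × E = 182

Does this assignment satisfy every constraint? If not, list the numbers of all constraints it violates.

1) gcd(13, 13) = 13  OK
2) A × H = 14 × 15 = 210  OK
3) max(13, 13) = 13  OK
4) B = 13 is odd  OK
5) B = 13 lies in [9, 15]  OK
6) A × E = 14 × 13 = 182  OK

Yes — all constraints hold.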